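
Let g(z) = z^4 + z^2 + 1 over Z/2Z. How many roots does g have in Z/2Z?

0

Evaluate at each of the 2 elements of Z/2Z:
g(0) = 1; g(1) = 1.
No element is a root.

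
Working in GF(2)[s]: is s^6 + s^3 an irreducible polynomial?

Write f(s) = s^6 + s^3.
Check for roots in GF(2): f(0) = 0 → root; f(1) = 0 → root.
f(0) = 0, so (s) divides f(s); f is reducible.

No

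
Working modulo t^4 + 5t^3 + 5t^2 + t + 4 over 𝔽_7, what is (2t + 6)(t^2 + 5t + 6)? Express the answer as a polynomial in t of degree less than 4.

Multiply in 𝔽_7[t]: (2t + 6)·(t^2 + 5t + 6) = 2t^3 + 2t^2 + 1.
Reduced: 2t^3 + 2t^2 + 1.

2t^3 + 2t^2 + 1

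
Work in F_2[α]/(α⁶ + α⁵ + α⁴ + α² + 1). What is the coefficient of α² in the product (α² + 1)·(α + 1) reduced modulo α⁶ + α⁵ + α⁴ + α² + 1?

1

Multiply in F_2[α]: (α² + 1)·(α + 1) = α³ + α² + α + 1.
Reduced: α³ + α² + α + 1.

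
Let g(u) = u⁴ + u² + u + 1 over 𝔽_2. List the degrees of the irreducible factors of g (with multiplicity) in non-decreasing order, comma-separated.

1, 3

Roots in 𝔽_2: g(0) = 1; g(1) = 0 → root.
Linear factors from roots: (u + 1).
Complete factorization: g(u) = (u + 1)·(u³ + u² + 1).
Factor degrees with multiplicity: 1 + 3 = 4.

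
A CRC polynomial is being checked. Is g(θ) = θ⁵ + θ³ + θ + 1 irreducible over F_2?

Check for roots in F_2: g(0) = 1; g(1) = 0 → root.
g(1) = 0, so (θ − 1) divides g(θ); g is reducible.

No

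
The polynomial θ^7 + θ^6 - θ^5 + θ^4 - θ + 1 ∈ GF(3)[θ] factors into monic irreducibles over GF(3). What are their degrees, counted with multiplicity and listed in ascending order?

7

Write g(θ) = θ^7 + θ^6 - θ^5 + θ^4 - θ + 1.
Roots in GF(3): g(0) = 1; g(1) = 2; g(2) = 1.
Complete factorization: g(θ) = (θ^7 + θ^6 - θ^5 + θ^4 - θ + 1).
Factor degrees with multiplicity: 7 = 7.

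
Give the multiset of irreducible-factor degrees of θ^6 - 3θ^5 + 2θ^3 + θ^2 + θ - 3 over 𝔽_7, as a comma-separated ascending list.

Write g(θ) = θ^6 - 3θ^5 + 2θ^3 + θ^2 + θ - 3.
Linear factors from roots: (θ - 3), (θ + 3).
Complete factorization: g(θ) = (θ + 3)·(θ - 3)·(θ^2 - 2θ + 3)·(θ^2 - θ - 3).
Factor degrees with multiplicity: 1 + 1 + 2 + 2 = 6.

1, 1, 2, 2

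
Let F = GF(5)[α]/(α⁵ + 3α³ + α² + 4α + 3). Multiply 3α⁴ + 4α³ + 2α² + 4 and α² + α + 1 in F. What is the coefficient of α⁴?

Multiply in GF(5)[α]: (3α⁴ + 4α³ + 2α² + 4)·(α² + α + 1) = 3α⁶ + 2α⁵ + 4α⁴ + α³ + α² + 4α + 4.
Reduce using α⁵ ≡ 2α³ + 4α² + α + 2 (mod α⁵ + 3α³ + α² + 4α + 3).
Reduced: 2α³ + 2α² + 2α + 3.

0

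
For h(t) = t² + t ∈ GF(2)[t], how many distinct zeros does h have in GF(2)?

Evaluate at each of the 2 elements of GF(2):
h(0) = 0 → root; h(1) = 0 → root.
Roots: {0, 1}.

2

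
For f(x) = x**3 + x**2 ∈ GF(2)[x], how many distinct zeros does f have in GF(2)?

2

Evaluate at each of the 2 elements of GF(2):
f(0) = 0 → root; f(1) = 0 → root.
Roots: {0, 1}.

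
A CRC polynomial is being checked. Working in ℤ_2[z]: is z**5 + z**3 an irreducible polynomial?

No

Write m(z) = z**5 + z**3.
Check for roots in ℤ_2: m(0) = 0 → root; m(1) = 0 → root.
m(0) = 0, so (z) divides m(z); m is reducible.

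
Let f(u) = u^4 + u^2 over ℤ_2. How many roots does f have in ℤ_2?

Evaluate at each of the 2 elements of ℤ_2:
f(0) = 0 → root; f(1) = 0 → root.
Roots: {0, 1}.

2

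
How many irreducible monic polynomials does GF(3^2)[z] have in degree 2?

The number of monic irreducibles of degree 2 over GF(9) is (1/2)·Σ_{d∣2} μ(2/d) 9^d.
Divisors of 2: 1, 2; μ(2/d) for each: -1, 1.
Σ = − 9^1 + 9^2 = 72.
N = 72/2 = 36.

36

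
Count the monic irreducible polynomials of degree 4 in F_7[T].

x^(7^4) − x is the product of all monic irreducibles of degree dividing 4; Möbius inversion gives N = (1/4) Σ μ(4/d)·7^d.
Divisors of 4: 1, 2, 4; μ(4/d) for each: 0, -1, 1.
Σ = − 7^2 + 7^4 = 2352.
N = 2352/4 = 588.

588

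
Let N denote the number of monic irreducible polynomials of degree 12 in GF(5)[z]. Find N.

20343700

Gauss's count: N_{5}(12) = (1/12) Σ_{d|12} μ(12/d)·5^d.
Divisors of 12: 1, 2, 3, 4, 6, 12; μ(12/d) for each: 0, 1, 0, -1, -1, 1.
Σ = 5^2 − 5^4 − 5^6 + 5^12 = 244124400.
N = 244124400/12 = 20343700.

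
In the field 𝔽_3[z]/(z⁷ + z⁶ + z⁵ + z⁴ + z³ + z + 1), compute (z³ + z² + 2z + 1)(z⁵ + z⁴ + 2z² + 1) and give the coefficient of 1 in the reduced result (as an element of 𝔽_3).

Multiply in 𝔽_3[z]: (z³ + z² + 2z + 1)·(z⁵ + z⁴ + 2z² + 1) = z⁸ + 2z⁷ + 2z⁵ + 2z³ + 2z + 1.
Reduce using z⁷ ≡ 2z⁶ + 2z⁵ + 2z⁴ + 2z³ + 2z + 2 (mod z⁷ + z⁶ + z⁵ + z⁴ + z³ + z + 1).
Reduced: z⁶ + z⁴ + z³ + 2z².

0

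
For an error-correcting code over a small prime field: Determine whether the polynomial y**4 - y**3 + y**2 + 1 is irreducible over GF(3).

Yes

Write g(y) = y**4 - y**3 + y**2 + 1.
Check for roots in GF(3): g(0) = 1; g(1) = 2; g(2) = 1.
No roots, so no linear factors.
Monic irreducibles of degree 2 over GF(3): y**2 + 1, y**2 + y - 1, y**2 - y - 1.
None of them divide g (all give nonzero remainder).
No irreducible factor of degree ≤ 2 exists, so g is irreducible over GF(3).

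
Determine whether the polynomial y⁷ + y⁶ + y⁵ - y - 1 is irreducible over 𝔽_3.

Write h(y) = y⁷ + y⁶ + y⁵ - y - 1.
Check for roots in 𝔽_3: h(0) = 2; h(1) = 1; h(2) = 2.
No roots, so no linear factors.
Monic irreducibles of degree 2 over GF(3): y² + 1, y² + y - 1, y² - y - 1.
None of them divide h (all give nonzero remainder).
Degree-3 irreducible divisors: test the 8 monic irreducibles of degree 3 over GF(3).
None of them divide h (all give nonzero remainder).
No irreducible factor of degree ≤ 3 exists, so h is irreducible over GF(3).

Yes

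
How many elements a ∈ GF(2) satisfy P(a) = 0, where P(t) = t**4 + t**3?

2

Evaluate at each of the 2 elements of GF(2):
P(0) = 0 → root; P(1) = 0 → root.
Roots: {0, 1}.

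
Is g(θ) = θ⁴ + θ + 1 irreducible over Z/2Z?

Check for roots in Z/2Z: g(0) = 1; g(1) = 1.
No roots, so no linear factors.
Monic irreducibles of degree 2 over GF(2): θ² + θ + 1.
None of them divide g (all give nonzero remainder).
No irreducible factor of degree ≤ 2 exists, so g is irreducible over GF(2).

Yes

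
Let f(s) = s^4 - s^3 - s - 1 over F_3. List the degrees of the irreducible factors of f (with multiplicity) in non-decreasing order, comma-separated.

2, 2

Roots in F_3: f(0) = 2; f(1) = 1; f(2) = 2.
Complete factorization: f(s) = (s^2 + 1)·(s^2 - s - 1).
Factor degrees with multiplicity: 2 + 2 = 4.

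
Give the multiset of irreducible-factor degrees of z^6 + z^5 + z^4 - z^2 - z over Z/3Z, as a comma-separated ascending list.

1, 2, 3

Write h(z) = z^6 + z^5 + z^4 - z^2 - z.
Roots in Z/3Z: h(0) = 0 → root; h(1) = 1; h(2) = 1.
Linear factors from roots: (z).
Complete factorization: h(z) = (z)·(z^2 + z - 1)·(z^3 - z + 1).
Factor degrees with multiplicity: 1 + 2 + 3 = 6.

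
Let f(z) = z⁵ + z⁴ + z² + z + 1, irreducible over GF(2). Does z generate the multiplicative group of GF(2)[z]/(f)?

|GF(2^5)^×| = 2^5 − 1 = 31. Prime factorization: 31 = 31.
f is primitive ⇔ z has order 31 in GF(2)[z]/(f), i.e. z^(31/q) ≠ 1 for each prime q | 31.
z^(1) mod f = z.
None equal 1, so z has full order 31; f is primitive.

Yes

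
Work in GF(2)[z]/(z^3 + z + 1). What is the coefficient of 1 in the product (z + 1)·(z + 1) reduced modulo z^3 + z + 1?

1

Multiply in GF(2)[z]: (z + 1)·(z + 1) = z^2 + 1.
Reduced: z^2 + 1.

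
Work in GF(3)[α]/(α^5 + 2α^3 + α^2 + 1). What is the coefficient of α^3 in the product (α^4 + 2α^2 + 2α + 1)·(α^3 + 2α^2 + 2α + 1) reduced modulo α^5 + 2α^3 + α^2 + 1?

0

Multiply in GF(3)[α]: (α^4 + 2α^2 + 2α + 1)·(α^3 + 2α^2 + 2α + 1) = α^7 + 2α^6 + α^5 + α^4 + 2α^2 + α + 1.
Reduce using α^5 ≡ α^3 + 2α^2 + 2 (mod α^5 + 2α^3 + α^2 + 1).
Reduced: 2α^4 + 2α^2 + 2α + 2.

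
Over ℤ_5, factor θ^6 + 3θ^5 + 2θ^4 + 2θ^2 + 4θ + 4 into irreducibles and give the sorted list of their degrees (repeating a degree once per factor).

6

Write f(θ) = θ^6 + 3θ^5 + 2θ^4 + 2θ^2 + 4θ + 4.
Roots in ℤ_5: f(0) = 4; f(1) = 1; f(2) = 2; f(3) = 4; f(4) = 2.
Complete factorization: f(θ) = (θ^6 + 3θ^5 + 2θ^4 + 2θ^2 + 4θ + 4).
Factor degrees with multiplicity: 6 = 6.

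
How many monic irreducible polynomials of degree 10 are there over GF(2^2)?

By the necklace-counting formula, N_4(10) = (1/10) Σ_{d|10} μ(10/d)·4^d.
Divisors of 10: 1, 2, 5, 10; μ(10/d) for each: 1, -1, -1, 1.
Σ = 4^1 − 4^2 − 4^5 + 4^10 = 1047540.
N = 1047540/10 = 104754.

104754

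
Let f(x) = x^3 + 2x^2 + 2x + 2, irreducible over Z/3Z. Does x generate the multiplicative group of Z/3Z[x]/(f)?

No

|GF(3^3)^×| = 3^3 − 1 = 26. Prime factorization: 26 = 2·13.
f is primitive ⇔ x has order 26 in GF(3)[x]/(f), i.e. x^(26/q) ≠ 1 for each prime q | 26.
x^(13) mod f = 1
x^(2) mod f = x^2.
Since x^(13) = 1, the order of x divides 13 < 26; not primitive.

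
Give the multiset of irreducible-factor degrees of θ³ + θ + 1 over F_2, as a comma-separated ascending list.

Write g(θ) = θ³ + θ + 1.
Roots in F_2: g(0) = 1; g(1) = 1.
Complete factorization: g(θ) = (θ³ + θ + 1).
Factor degrees with multiplicity: 3 = 3.

3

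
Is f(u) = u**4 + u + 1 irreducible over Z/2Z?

Yes

Check for roots in Z/2Z: f(0) = 1; f(1) = 1.
No roots, so no linear factors.
Monic irreducibles of degree 2 over GF(2): u**2 + u + 1.
None of them divide f (all give nonzero remainder).
No irreducible factor of degree ≤ 2 exists, so f is irreducible over GF(2).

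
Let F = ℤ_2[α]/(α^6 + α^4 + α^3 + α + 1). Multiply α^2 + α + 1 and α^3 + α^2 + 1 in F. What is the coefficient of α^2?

0

Multiply in ℤ_2[α]: (α^2 + α + 1)·(α^3 + α^2 + 1) = α^5 + α + 1.
Reduced: α^5 + α + 1.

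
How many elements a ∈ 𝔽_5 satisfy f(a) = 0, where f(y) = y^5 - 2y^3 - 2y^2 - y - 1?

2

Evaluate at each of the 5 elements of 𝔽_5:
f(0) = 4; f(1) = 0 → root; f(2) = 0 → root; f(3) = 2; f(4) = 4.
Roots: {1, 2}.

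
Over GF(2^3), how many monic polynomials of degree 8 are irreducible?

2096640

By the necklace-counting formula, N_8(8) = (1/8) Σ_{d|8} μ(8/d)·8^d.
Divisors of 8: 1, 2, 4, 8; μ(8/d) for each: 0, 0, -1, 1.
Σ = − 8^4 + 8^8 = 16773120.
N = 16773120/8 = 2096640.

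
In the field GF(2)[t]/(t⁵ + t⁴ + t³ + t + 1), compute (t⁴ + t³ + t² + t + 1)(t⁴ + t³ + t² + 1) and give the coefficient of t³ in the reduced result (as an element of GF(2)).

0

Multiply in GF(2)[t]: (t⁴ + t³ + t² + t + 1)·(t⁴ + t³ + t² + 1) = t⁸ + t⁶ + t⁵ + t³ + t + 1.
Reduce using t⁵ ≡ t⁴ + t³ + t + 1 (mod t⁵ + t⁴ + t³ + t + 1).
Reduced: t⁴ + t.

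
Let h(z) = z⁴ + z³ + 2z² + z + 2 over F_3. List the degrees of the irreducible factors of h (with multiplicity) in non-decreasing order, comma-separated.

1, 3

Roots in F_3: h(0) = 2; h(1) = 1; h(2) = 0 → root.
Linear factors from roots: (z + 1).
Complete factorization: h(z) = (z + 1)·(z³ + 2z + 2).
Factor degrees with multiplicity: 1 + 3 = 4.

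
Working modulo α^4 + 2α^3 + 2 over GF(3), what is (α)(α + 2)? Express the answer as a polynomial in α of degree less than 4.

α^2 + 2α

Multiply in GF(3)[α]: (α)·(α + 2) = α^2 + 2α.
Reduced: α^2 + 2α.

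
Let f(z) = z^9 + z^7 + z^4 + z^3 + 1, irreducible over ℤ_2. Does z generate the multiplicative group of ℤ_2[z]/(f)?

No

|GF(2^9)^×| = 2^9 − 1 = 511. Prime factorization: 511 = 7·73.
f is primitive ⇔ z has order 511 in GF(2)[z]/(f), i.e. z^(511/q) ≠ 1 for each prime q | 511.
z^(73) mod f = 1
z^(7) mod f = z^7.
Since z^(73) = 1, the order of z divides 73 < 511; not primitive.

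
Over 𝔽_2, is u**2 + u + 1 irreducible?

Write h(u) = u**2 + u + 1.
Check for roots in 𝔽_2: h(0) = 1; h(1) = 1.
No roots. A degree-2 polynomial over a field with no linear factor is irreducible.

Yes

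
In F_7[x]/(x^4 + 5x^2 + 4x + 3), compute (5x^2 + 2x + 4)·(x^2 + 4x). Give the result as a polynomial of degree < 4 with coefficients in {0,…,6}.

x^3 + x^2 + 3x + 6

Multiply in F_7[x]: (5x^2 + 2x + 4)·(x^2 + 4x) = 5x^4 + x^3 + 5x^2 + 2x.
Reduce using x^4 ≡ 2x^2 + 3x + 4 (mod x^4 + 5x^2 + 4x + 3).
Reduced: x^3 + x^2 + 3x + 6.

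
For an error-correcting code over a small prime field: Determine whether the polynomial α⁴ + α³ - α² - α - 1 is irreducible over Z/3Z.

Yes

Write P(α) = α⁴ + α³ - α² - α - 1.
Check for roots in Z/3Z: P(0) = 2; P(1) = 2; P(2) = 2.
No roots, so no linear factors.
Monic irreducibles of degree 2 over GF(3): α² + 1, α² + α - 1, α² - α - 1.
None of them divide P (all give nonzero remainder).
No irreducible factor of degree ≤ 2 exists, so P is irreducible over GF(3).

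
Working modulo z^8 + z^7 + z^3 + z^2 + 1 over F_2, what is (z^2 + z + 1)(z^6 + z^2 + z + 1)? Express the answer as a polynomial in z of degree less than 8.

z^6 + z^4 + z^3

Multiply in F_2[z]: (z^2 + z + 1)·(z^6 + z^2 + z + 1) = z^8 + z^7 + z^6 + z^4 + z^2 + 1.
Reduce using z^8 ≡ z^7 + z^3 + z^2 + 1 (mod z^8 + z^7 + z^3 + z^2 + 1).
Reduced: z^6 + z^4 + z^3.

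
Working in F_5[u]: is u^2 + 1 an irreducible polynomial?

No

Write m(u) = u^2 + 1.
Check for roots in F_5: m(0) = 1; m(1) = 2; m(2) = 0 → root; m(3) = 0 → root; m(4) = 2.
m(2) = 0, so (u − 2) divides m(u); m is reducible.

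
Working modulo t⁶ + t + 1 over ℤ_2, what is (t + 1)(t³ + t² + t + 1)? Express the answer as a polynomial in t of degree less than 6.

Multiply in ℤ_2[t]: (t + 1)·(t³ + t² + t + 1) = t⁴ + 1.
Reduced: t⁴ + 1.

t^4 + 1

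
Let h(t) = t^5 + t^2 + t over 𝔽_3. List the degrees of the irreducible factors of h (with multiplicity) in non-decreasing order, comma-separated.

1, 1, 3

Roots in 𝔽_3: h(0) = 0 → root; h(1) = 0 → root; h(2) = 2.
Linear factors from roots: (t), (t + 2).
Complete factorization: h(t) = (t)·(t + 2)·(t^3 + t^2 + t + 2).
Factor degrees with multiplicity: 1 + 1 + 3 = 5.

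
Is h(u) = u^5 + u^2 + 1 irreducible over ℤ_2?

Yes

Check for roots in ℤ_2: h(0) = 1; h(1) = 1.
No roots, so no linear factors.
Monic irreducibles of degree 2 over GF(2): u^2 + u + 1.
None of them divide h (all give nonzero remainder).
No irreducible factor of degree ≤ 2 exists, so h is irreducible over GF(2).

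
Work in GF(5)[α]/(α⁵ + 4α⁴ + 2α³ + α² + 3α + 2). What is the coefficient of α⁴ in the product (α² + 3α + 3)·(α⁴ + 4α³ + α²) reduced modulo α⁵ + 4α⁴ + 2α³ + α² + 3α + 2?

2

Multiply in GF(5)[α]: (α² + 3α + 3)·(α⁴ + 4α³ + α²) = α⁶ + 2α⁵ + α⁴ + 3α².
Reduce using α⁵ ≡ α⁴ + 3α³ + 4α² + 2α + 3 (mod α⁵ + 4α⁴ + 2α³ + α² + 3α + 2).
Reduced: 2α⁴ + 3α³ + 2α² + 4α + 4.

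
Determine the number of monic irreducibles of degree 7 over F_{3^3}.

1494336168

x^(27^7) − x is the product of all monic irreducibles of degree dividing 7; Möbius inversion gives N = (1/7) Σ μ(7/d)·27^d.
Divisors of 7: 1, 7; μ(7/d) for each: -1, 1.
Σ = − 27^1 + 27^7 = 10460353176.
N = 10460353176/7 = 1494336168.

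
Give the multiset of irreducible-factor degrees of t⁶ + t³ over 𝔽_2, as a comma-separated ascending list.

Write h(t) = t⁶ + t³.
Roots in 𝔽_2: h(0) = 0 → root; h(1) = 0 → root.
Linear factors from roots: (t), (t + 1).
Complete factorization: h(t) = (t + 1)·(t)^3·(t² + t + 1).
Factor degrees with multiplicity: 1 + 1 + 1 + 1 + 2 = 6.

1, 1, 1, 1, 2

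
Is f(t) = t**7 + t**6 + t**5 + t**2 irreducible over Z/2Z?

Check for roots in Z/2Z: f(0) = 0 → root; f(1) = 0 → root.
f(0) = 0, so (t) divides f(t); f is reducible.

No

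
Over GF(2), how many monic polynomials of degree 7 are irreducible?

18

The number of monic irreducibles of degree 7 over GF(2) is (1/7)·Σ_{d∣7} μ(7/d) 2^d.
Divisors of 7: 1, 7; μ(7/d) for each: -1, 1.
Σ = − 2^1 + 2^7 = 126.
N = 126/7 = 18.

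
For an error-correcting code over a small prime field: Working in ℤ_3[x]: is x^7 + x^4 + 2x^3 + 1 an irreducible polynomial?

Yes

Write g(x) = x^7 + x^4 + 2x^3 + 1.
Check for roots in ℤ_3: g(0) = 1; g(1) = 2; g(2) = 2.
No roots, so no linear factors.
Monic irreducibles of degree 2 over GF(3): x^2 + 1, x^2 + x + 2, x^2 + 2x + 2.
None of them divide g (all give nonzero remainder).
Degree-3 irreducible divisors: test the 8 monic irreducibles of degree 3 over GF(3).
None of them divide g (all give nonzero remainder).
No irreducible factor of degree ≤ 3 exists, so g is irreducible over GF(3).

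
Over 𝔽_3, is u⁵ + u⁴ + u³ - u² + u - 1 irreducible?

Yes

Write g(u) = u⁵ + u⁴ + u³ - u² + u - 1.
Check for roots in 𝔽_3: g(0) = 2; g(1) = 2; g(2) = 2.
No roots, so no linear factors.
Monic irreducibles of degree 2 over GF(3): u² + 1, u² + u - 1, u² - u - 1.
None of them divide g (all give nonzero remainder).
No irreducible factor of degree ≤ 2 exists, so g is irreducible over GF(3).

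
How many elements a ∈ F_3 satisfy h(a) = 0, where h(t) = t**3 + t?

Evaluate at each of the 3 elements of F_3:
h(0) = 0 → root; h(1) = 2; h(2) = 1.
Roots: {0}.

1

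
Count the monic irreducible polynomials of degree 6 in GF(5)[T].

x^(5^6) − x is the product of all monic irreducibles of degree dividing 6; Möbius inversion gives N = (1/6) Σ μ(6/d)·5^d.
Divisors of 6: 1, 2, 3, 6; μ(6/d) for each: 1, -1, -1, 1.
Σ = 5^1 − 5^2 − 5^3 + 5^6 = 15480.
N = 15480/6 = 2580.

2580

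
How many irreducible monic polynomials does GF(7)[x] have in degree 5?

Gauss's count: N_{7}(5) = (1/5) Σ_{d|5} μ(5/d)·7^d.
Divisors of 5: 1, 5; μ(5/d) for each: -1, 1.
Σ = − 7^1 + 7^5 = 16800.
N = 16800/5 = 3360.

3360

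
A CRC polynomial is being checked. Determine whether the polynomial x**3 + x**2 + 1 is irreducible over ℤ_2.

Write h(x) = x**3 + x**2 + 1.
Check for roots in ℤ_2: h(0) = 1; h(1) = 1.
No roots. A degree-3 polynomial over a field with no linear factor is irreducible.

Yes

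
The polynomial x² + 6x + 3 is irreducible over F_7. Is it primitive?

Yes

Write f(x) = x² + 6x + 3.
|GF(7^2)^×| = 7^2 − 1 = 48. Prime factorization: 48 = 2^4·3.
f is primitive ⇔ x has order 48 in GF(7)[x]/(f), i.e. x^(48/q) ≠ 1 for each prime q | 48.
x^(24) mod f = 6.
x^(16) mod f = 2.
None equal 1, so x has full order 48; f is primitive.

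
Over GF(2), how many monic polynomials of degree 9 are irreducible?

56

x^(2^9) − x is the product of all monic irreducibles of degree dividing 9; Möbius inversion gives N = (1/9) Σ μ(9/d)·2^d.
Divisors of 9: 1, 3, 9; μ(9/d) for each: 0, -1, 1.
Σ = − 2^3 + 2^9 = 504.
N = 504/9 = 56.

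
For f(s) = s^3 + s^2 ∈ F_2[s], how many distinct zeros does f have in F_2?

2

Evaluate at each of the 2 elements of F_2:
f(0) = 0 → root; f(1) = 0 → root.
Roots: {0, 1}.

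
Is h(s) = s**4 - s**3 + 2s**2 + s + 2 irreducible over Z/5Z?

Check for roots in Z/5Z: h(0) = 2; h(1) = 0 → root; h(2) = 0 → root; h(3) = 2; h(4) = 0 → root.
h(1) = 0, so (s − 1) divides h(s); h is reducible.

No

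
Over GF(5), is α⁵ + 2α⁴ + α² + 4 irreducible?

Write h(α) = α⁵ + 2α⁴ + α² + 4.
Check for roots in GF(5): h(0) = 4; h(1) = 3; h(2) = 2; h(3) = 3; h(4) = 1.
No roots, so no linear factors.
Degree-2 irreducible divisors: test the 10 monic irreducibles of degree 2 over GF(5).
None of them divide h (all give nonzero remainder).
No irreducible factor of degree ≤ 2 exists, so h is irreducible over GF(5).

Yes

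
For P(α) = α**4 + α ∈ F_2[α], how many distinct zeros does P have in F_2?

Evaluate at each of the 2 elements of F_2:
P(0) = 0 → root; P(1) = 0 → root.
Roots: {0, 1}.

2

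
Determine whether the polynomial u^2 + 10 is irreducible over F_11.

No

Write m(u) = u^2 + 10.
Check each element of F_11 for a root: m(0)=10, m(1)=0, m(2)=3, m(3)=8, m(4)=4, m(5)=2, m(6)=2, m(7)=4, m(8)=8, m(9)=3, m(10)=0.
m(1) = 0, so (u − 1) divides m(u); m is reducible.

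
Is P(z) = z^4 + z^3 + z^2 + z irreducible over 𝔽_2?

Check for roots in 𝔽_2: P(0) = 0 → root; P(1) = 0 → root.
P(0) = 0, so (z) divides P(z); P is reducible.

No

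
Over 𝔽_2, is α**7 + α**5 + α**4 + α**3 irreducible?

Write f(α) = α**7 + α**5 + α**4 + α**3.
Check for roots in 𝔽_2: f(0) = 0 → root; f(1) = 0 → root.
f(0) = 0, so (α) divides f(α); f is reducible.

No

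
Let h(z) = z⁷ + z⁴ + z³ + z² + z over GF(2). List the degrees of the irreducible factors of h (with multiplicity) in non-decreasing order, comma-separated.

1, 2, 4

Roots in GF(2): h(0) = 0 → root; h(1) = 1.
Linear factors from roots: (z).
Complete factorization: h(z) = (z)·(z² + z + 1)·(z⁴ + z³ + 1).
Factor degrees with multiplicity: 1 + 2 + 4 = 7.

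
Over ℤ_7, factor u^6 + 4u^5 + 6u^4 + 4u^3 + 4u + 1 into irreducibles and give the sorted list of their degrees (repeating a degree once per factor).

1, 1, 1, 1, 2

Write g(u) = u^6 + 4u^5 + 6u^4 + 4u^3 + 4u + 1.
Linear factors from roots: (u + 5), (u + 2).
Complete factorization: g(u) = (u + 2)·(u + 5)^3·(u^2 + u + 3).
Factor degrees with multiplicity: 1 + 1 + 1 + 1 + 2 = 6.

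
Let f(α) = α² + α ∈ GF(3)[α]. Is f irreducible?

No

Check for roots in GF(3): f(0) = 0 → root; f(1) = 2; f(2) = 0 → root.
f(0) = 0, so (α) divides f(α); f is reducible.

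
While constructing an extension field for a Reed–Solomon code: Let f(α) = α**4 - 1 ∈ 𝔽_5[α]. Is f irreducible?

Check for roots in 𝔽_5: f(0) = 4; f(1) = 0 → root; f(2) = 0 → root; f(3) = 0 → root; f(4) = 0 → root.
f(1) = 0, so (α − 1) divides f(α); f is reducible.

No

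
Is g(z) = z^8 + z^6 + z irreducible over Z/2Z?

No

Check for roots in Z/2Z: g(0) = 0 → root; g(1) = 1.
g(0) = 0, so (z) divides g(z); g is reducible.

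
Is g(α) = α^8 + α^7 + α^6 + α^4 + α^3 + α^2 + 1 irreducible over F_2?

Yes

Check for roots in F_2: g(0) = 1; g(1) = 1.
No roots, so no linear factors.
Monic irreducibles of degree 2 over GF(2): α^2 + α + 1.
None of them divide g (all give nonzero remainder).
Monic irreducibles of degree 3 over GF(2): α^3 + α + 1, α^3 + α^2 + 1.
None of them divide g (all give nonzero remainder).
Monic irreducibles of degree 4 over GF(2): α^4 + α + 1, α^4 + α^3 + 1, α^4 + α^3 + α^2 + α + 1.
None of them divide g (all give nonzero remainder).
No irreducible factor of degree ≤ 4 exists, so g is irreducible over GF(2).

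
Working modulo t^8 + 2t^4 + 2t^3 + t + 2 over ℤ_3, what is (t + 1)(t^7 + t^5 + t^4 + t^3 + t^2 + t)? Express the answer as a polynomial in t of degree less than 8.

Multiply in ℤ_3[t]: (t + 1)·(t^7 + t^5 + t^4 + t^3 + t^2 + t) = t^8 + t^7 + t^6 + 2t^5 + 2t^4 + 2t^3 + 2t^2 + t.
Reduce using t^8 ≡ t^4 + t^3 + 2t + 1 (mod t^8 + 2t^4 + 2t^3 + t + 2).
Reduced: t^7 + t^6 + 2t^5 + 2t^2 + 1.

t^7 + t^6 + 2t^5 + 2t^2 + 1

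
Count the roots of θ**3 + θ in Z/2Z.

Write h(θ) = θ**3 + θ.
Evaluate at each of the 2 elements of Z/2Z:
h(0) = 0 → root; h(1) = 0 → root.
Roots: {0, 1}.

2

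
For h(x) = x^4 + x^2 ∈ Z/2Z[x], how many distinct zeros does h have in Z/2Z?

2

Evaluate at each of the 2 elements of Z/2Z:
h(0) = 0 → root; h(1) = 0 → root.
Roots: {0, 1}.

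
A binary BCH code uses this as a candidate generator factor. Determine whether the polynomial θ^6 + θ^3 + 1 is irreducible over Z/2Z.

Write P(θ) = θ^6 + θ^3 + 1.
Check for roots in Z/2Z: P(0) = 1; P(1) = 1.
No roots, so no linear factors.
Monic irreducibles of degree 2 over GF(2): θ^2 + θ + 1.
None of them divide P (all give nonzero remainder).
Monic irreducibles of degree 3 over GF(2): θ^3 + θ + 1, θ^3 + θ^2 + 1.
None of them divide P (all give nonzero remainder).
No irreducible factor of degree ≤ 3 exists, so P is irreducible over GF(2).

Yes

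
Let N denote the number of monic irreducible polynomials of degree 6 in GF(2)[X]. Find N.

9

The number of monic irreducibles of degree 6 over GF(2) is (1/6)·Σ_{d∣6} μ(6/d) 2^d.
Divisors of 6: 1, 2, 3, 6; μ(6/d) for each: 1, -1, -1, 1.
Σ = 2^1 − 2^2 − 2^3 + 2^6 = 54.
N = 54/6 = 9.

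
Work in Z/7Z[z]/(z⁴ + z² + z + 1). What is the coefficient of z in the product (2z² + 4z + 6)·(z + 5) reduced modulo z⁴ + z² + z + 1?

5

Multiply in Z/7Z[z]: (2z² + 4z + 6)·(z + 5) = 2z³ + 5z + 2.
Reduced: 2z³ + 5z + 2.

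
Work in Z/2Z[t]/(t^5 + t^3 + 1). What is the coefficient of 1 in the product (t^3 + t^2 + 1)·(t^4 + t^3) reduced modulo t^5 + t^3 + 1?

Multiply in Z/2Z[t]: (t^3 + t^2 + 1)·(t^4 + t^3) = t^7 + t^5 + t^4 + t^3.
Reduce using t^5 ≡ t^3 + 1 (mod t^5 + t^3 + 1).
Reduced: t^4 + t^3 + t^2.

0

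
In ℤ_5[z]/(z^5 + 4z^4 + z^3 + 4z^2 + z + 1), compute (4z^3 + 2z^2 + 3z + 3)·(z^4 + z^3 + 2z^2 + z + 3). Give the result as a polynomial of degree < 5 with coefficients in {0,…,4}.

2z^4 + 3z

Multiply in ℤ_5[z]: (4z^3 + 2z^2 + 3z + 3)·(z^4 + z^3 + 2z^2 + z + 3) = 4z^7 + z^6 + 3z^5 + 4z^4 + 3z^3 + 2z + 4.
Reduce using z^5 ≡ z^4 + 4z^3 + z^2 + 4z + 4 (mod z^5 + 4z^4 + z^3 + 4z^2 + z + 1).
Reduced: 2z^4 + 3z.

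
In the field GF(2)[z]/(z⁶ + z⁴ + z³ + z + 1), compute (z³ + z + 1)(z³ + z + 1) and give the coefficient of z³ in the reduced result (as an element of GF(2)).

1

Multiply in GF(2)[z]: (z³ + z + 1)·(z³ + z + 1) = z⁶ + z² + 1.
Reduce using z⁶ ≡ z⁴ + z³ + z + 1 (mod z⁶ + z⁴ + z³ + z + 1).
Reduced: z⁴ + z³ + z² + z.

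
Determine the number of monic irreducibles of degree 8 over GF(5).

The number of monic irreducibles of degree 8 over GF(5) is (1/8)·Σ_{d∣8} μ(8/d) 5^d.
Divisors of 8: 1, 2, 4, 8; μ(8/d) for each: 0, 0, -1, 1.
Σ = − 5^4 + 5^8 = 390000.
N = 390000/8 = 48750.

48750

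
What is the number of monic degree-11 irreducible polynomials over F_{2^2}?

381300

By the necklace-counting formula, N_4(11) = (1/11) Σ_{d|11} μ(11/d)·4^d.
Divisors of 11: 1, 11; μ(11/d) for each: -1, 1.
Σ = − 4^1 + 4^11 = 4194300.
N = 4194300/11 = 381300.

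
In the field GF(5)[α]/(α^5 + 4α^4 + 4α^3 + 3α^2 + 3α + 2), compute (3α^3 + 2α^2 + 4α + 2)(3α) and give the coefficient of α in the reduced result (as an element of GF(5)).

1

Multiply in GF(5)[α]: (3α^3 + 2α^2 + 4α + 2)·(3α) = 4α^4 + α^3 + 2α^2 + α.
Reduced: 4α^4 + α^3 + 2α^2 + α.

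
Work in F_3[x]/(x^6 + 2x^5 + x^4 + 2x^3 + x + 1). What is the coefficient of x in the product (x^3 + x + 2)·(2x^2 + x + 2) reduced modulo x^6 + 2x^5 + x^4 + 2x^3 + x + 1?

Multiply in F_3[x]: (x^3 + x + 2)·(2x^2 + x + 2) = 2x^5 + x^4 + x^3 + 2x^2 + x + 1.
Reduced: 2x^5 + x^4 + x^3 + 2x^2 + x + 1.

1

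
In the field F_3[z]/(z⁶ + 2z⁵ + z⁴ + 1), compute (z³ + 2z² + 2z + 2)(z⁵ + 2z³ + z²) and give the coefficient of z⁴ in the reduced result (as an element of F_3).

Multiply in F_3[z]: (z³ + 2z² + 2z + 2)·(z⁵ + 2z³ + z²) = z⁸ + 2z⁷ + z⁶ + z⁵ + 2z².
Reduce using z⁶ ≡ z⁵ + 2z⁴ + 2 (mod z⁶ + 2z⁵ + z⁴ + 1).
Reduced: z⁵ + z².

0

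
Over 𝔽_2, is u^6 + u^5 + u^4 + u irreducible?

Write m(u) = u^6 + u^5 + u^4 + u.
Check for roots in 𝔽_2: m(0) = 0 → root; m(1) = 0 → root.
m(0) = 0, so (u) divides m(u); m is reducible.

No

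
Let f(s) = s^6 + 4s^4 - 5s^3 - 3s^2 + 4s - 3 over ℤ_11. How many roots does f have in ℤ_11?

1

Evaluate at each of the 11 elements of ℤ_11:
f(0) = 8; f(1) = 9; f(2) = 4; f(3) = 9; f(4) = 2; f(5) = 7; f(6) = 7; f(7) = 5; f(8) = 2; f(9) = 2; f(10) = 0 → root.
Roots: {10}.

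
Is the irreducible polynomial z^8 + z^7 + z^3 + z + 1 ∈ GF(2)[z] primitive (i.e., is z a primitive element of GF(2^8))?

No

Write f(z) = z^8 + z^7 + z^3 + z + 1.
|GF(2^8)^×| = 2^8 − 1 = 255. Prime factorization: 255 = 3·5·17.
f is primitive ⇔ z has order 255 in GF(2)[z]/(f), i.e. z^(255/q) ≠ 1 for each prime q | 255.
z^(85) mod f = 1
z^(51) mod f = z^4 + z^3 + z^2 + z.
z^(15) mod f = z^6 + z^4 + z^2 + 1.
Since z^(85) = 1, the order of z divides 85 < 255; not primitive.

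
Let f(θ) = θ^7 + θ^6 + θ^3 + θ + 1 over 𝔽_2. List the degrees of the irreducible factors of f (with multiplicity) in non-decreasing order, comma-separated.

7

Roots in 𝔽_2: f(0) = 1; f(1) = 1.
Complete factorization: f(θ) = (θ^7 + θ^6 + θ^3 + θ + 1).
Factor degrees with multiplicity: 7 = 7.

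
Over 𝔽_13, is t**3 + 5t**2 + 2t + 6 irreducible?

Yes

Write m(t) = t**3 + 5t**2 + 2t + 6.
Check each element of 𝔽_13 for a root: m(0)=6, m(1)=1, m(2)=12, m(3)=6, m(4)=2, m(5)=6, m(6)=11, m(7)=10, m(8)=9, m(9)=1, m(10)=5, m(11)=1, m(12)=8.
No roots. A degree-3 polynomial over a field with no linear factor is irreducible.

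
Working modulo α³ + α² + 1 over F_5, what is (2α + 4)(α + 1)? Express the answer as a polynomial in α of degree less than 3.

Multiply in F_5[α]: (2α + 4)·(α + 1) = 2α² + α + 4.
Reduced: 2α² + α + 4.

2α^2 + α + 4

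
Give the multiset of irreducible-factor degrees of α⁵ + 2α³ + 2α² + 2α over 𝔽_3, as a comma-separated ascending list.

Write g(α) = α⁵ + 2α³ + 2α² + 2α.
Roots in 𝔽_3: g(0) = 0 → root; g(1) = 1; g(2) = 0 → root.
Linear factors from roots: (α), (α + 1).
Complete factorization: g(α) = (α)·(α + 1)^2·(α² + α + 2).
Factor degrees with multiplicity: 1 + 1 + 1 + 2 = 5.

1, 1, 1, 2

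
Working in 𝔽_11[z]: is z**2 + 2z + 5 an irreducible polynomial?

Write m(z) = z**2 + 2z + 5.
Check each element of 𝔽_11 for a root: m(0)=5, m(1)=8, m(2)=2, m(3)=9, m(4)=7, m(5)=7, m(6)=9, m(7)=2, m(8)=8, m(9)=5, m(10)=4.
No roots. A degree-2 polynomial over a field with no linear factor is irreducible.

Yes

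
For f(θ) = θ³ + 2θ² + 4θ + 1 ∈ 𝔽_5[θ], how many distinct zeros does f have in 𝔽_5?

Evaluate at each of the 5 elements of 𝔽_5:
f(0) = 1; f(1) = 3; f(2) = 0 → root; f(3) = 3; f(4) = 3.
Roots: {2}.

1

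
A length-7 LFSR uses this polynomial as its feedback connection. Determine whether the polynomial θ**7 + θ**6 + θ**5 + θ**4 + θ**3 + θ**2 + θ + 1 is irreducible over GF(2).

No

Write P(θ) = θ**7 + θ**6 + θ**5 + θ**4 + θ**3 + θ**2 + θ + 1.
Check for roots in GF(2): P(0) = 1; P(1) = 0 → root.
P(1) = 0, so (θ − 1) divides P(θ); P is reducible.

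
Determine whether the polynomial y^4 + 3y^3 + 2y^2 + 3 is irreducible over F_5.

Write f(y) = y^4 + 3y^3 + 2y^2 + 3.
Check for roots in F_5: f(0) = 3; f(1) = 4; f(2) = 1; f(3) = 3; f(4) = 3.
No roots, so no linear factors.
Degree-2 irreducible divisors: test the 10 monic irreducibles of degree 2 over GF(5).
None of them divide f (all give nonzero remainder).
No irreducible factor of degree ≤ 2 exists, so f is irreducible over GF(5).

Yes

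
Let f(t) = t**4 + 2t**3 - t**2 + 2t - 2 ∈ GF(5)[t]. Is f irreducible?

Check for roots in GF(5): f(0) = 3; f(1) = 2; f(2) = 0 → root; f(3) = 0 → root; f(4) = 4.
f(2) = 0, so (t − 2) divides f(t); f is reducible.

No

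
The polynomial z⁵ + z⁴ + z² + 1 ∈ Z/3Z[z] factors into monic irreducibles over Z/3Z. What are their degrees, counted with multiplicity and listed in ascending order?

Write g(z) = z⁵ + z⁴ + z² + 1.
Roots in Z/3Z: g(0) = 1; g(1) = 1; g(2) = 2.
Complete factorization: g(z) = (z⁵ + z⁴ + z² + 1).
Factor degrees with multiplicity: 5 = 5.

5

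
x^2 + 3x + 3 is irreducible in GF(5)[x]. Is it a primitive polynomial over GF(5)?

Write f(x) = x^2 + 3x + 3.
|GF(5^2)^×| = 5^2 − 1 = 24. Prime factorization: 24 = 2^3·3.
f is primitive ⇔ x has order 24 in GF(5)[x]/(f), i.e. x^(24/q) ≠ 1 for each prime q | 24.
x^(12) mod f = 4.
x^(8) mod f = x + 1.
None equal 1, so x has full order 24; f is primitive.

Yes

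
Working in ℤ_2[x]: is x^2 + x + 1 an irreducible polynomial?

Write P(x) = x^2 + x + 1.
Check for roots in ℤ_2: P(0) = 1; P(1) = 1.
No roots. A degree-2 polynomial over a field with no linear factor is irreducible.

Yes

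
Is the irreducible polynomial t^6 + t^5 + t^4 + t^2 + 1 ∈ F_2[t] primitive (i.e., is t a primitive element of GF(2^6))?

No

Write f(t) = t^6 + t^5 + t^4 + t^2 + 1.
|GF(2^6)^×| = 2^6 − 1 = 63. Prime factorization: 63 = 3^2·7.
f is primitive ⇔ t has order 63 in GF(2)[t]/(f), i.e. t^(63/q) ≠ 1 for each prime q | 63.
t^(21) mod f = 1
t^(9) mod f = t^3 + 1.
Since t^(21) = 1, the order of t divides 21 < 63; not primitive.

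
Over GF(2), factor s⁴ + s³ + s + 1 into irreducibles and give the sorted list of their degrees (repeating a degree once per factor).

Write h(s) = s⁴ + s³ + s + 1.
Roots in GF(2): h(0) = 1; h(1) = 0 → root.
Linear factors from roots: (s + 1).
Complete factorization: h(s) = (s + 1)^2·(s² + s + 1).
Factor degrees with multiplicity: 1 + 1 + 2 = 4.

1, 1, 2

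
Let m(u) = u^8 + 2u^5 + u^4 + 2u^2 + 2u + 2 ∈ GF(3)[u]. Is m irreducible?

Check for roots in GF(3): m(0) = 2; m(1) = 1; m(2) = 2.
No roots, so no linear factors.
Monic irreducibles of degree 2 over GF(3): u^2 + 1, u^2 + u + 2, u^2 + 2u + 2.
None of them divide m (all give nonzero remainder).
Degree-3 irreducible divisors: test the 8 monic irreducibles of degree 3 over GF(3).
None of them divide m (all give nonzero remainder).
Degree-4 irreducible divisors: test the 18 monic irreducibles of degree 4 over GF(3).
None of them divide m (all give nonzero remainder).
No irreducible factor of degree ≤ 4 exists, so m is irreducible over GF(3).

Yes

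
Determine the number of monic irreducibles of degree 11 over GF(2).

By the necklace-counting formula, N_2(11) = (1/11) Σ_{d|11} μ(11/d)·2^d.
Divisors of 11: 1, 11; μ(11/d) for each: -1, 1.
Σ = − 2^1 + 2^11 = 2046.
N = 2046/11 = 186.

186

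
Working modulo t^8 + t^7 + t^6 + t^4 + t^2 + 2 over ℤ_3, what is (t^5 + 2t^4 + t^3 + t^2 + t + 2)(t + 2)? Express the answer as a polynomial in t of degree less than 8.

Multiply in ℤ_3[t]: (t^5 + 2t^4 + t^3 + t^2 + t + 2)·(t + 2) = t^6 + t^5 + 2t^4 + t + 1.
Reduced: t^6 + t^5 + 2t^4 + t + 1.

t^6 + t^5 + 2t^4 + t + 1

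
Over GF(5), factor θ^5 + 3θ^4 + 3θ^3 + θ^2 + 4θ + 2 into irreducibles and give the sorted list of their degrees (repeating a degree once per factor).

Write g(θ) = θ^5 + 3θ^4 + 3θ^3 + θ^2 + 4θ + 2.
Roots in GF(5): g(0) = 2; g(1) = 4; g(2) = 3; g(3) = 0 → root; g(4) = 3.
Linear factors from roots: (θ + 2).
Complete factorization: g(θ) = (θ + 2)^3·(θ^2 + 2θ + 4).
Factor degrees with multiplicity: 1 + 1 + 1 + 2 = 5.

1, 1, 1, 2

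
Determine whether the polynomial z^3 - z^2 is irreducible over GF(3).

Write P(z) = z^3 - z^2.
Check for roots in GF(3): P(0) = 0 → root; P(1) = 0 → root; P(2) = 1.
P(0) = 0, so (z) divides P(z); P is reducible.

No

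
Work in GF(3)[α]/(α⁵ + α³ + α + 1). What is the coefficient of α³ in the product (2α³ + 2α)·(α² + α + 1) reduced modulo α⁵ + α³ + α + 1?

2

Multiply in GF(3)[α]: (2α³ + 2α)·(α² + α + 1) = 2α⁵ + 2α⁴ + α³ + 2α² + 2α.
Reduce using α⁵ ≡ 2α³ + 2α + 2 (mod α⁵ + α³ + α + 1).
Reduced: 2α⁴ + 2α³ + 2α² + 1.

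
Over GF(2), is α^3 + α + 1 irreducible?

Yes

Write g(α) = α^3 + α + 1.
Check for roots in GF(2): g(0) = 1; g(1) = 1.
No roots. A degree-3 polynomial over a field with no linear factor is irreducible.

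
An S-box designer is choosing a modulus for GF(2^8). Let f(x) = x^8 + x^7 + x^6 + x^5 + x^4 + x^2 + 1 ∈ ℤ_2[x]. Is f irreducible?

Check for roots in ℤ_2: f(0) = 1; f(1) = 1.
No roots, so no linear factors.
Monic irreducibles of degree 2 over GF(2): x^2 + x + 1.
None of them divide f (all give nonzero remainder).
Monic irreducibles of degree 3 over GF(2): x^3 + x + 1, x^3 + x^2 + 1.
None of them divide f (all give nonzero remainder).
Monic irreducibles of degree 4 over GF(2): x^4 + x + 1, x^4 + x^3 + 1, x^4 + x^3 + x^2 + x + 1.
None of them divide f (all give nonzero remainder).
No irreducible factor of degree ≤ 4 exists, so f is irreducible over GF(2).

Yes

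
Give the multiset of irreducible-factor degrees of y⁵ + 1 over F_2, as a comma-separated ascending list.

Write f(y) = y⁵ + 1.
Roots in F_2: f(0) = 1; f(1) = 0 → root.
Linear factors from roots: (y + 1).
Complete factorization: f(y) = (y + 1)·(y⁴ + y³ + y² + y + 1).
Factor degrees with multiplicity: 1 + 4 = 5.

1, 4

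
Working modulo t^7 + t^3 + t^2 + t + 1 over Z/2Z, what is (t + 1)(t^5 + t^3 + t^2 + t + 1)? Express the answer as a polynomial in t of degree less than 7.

Multiply in Z/2Z[t]: (t + 1)·(t^5 + t^3 + t^2 + t + 1) = t^6 + t^5 + t^4 + 1.
Reduced: t^6 + t^5 + t^4 + 1.

t^6 + t^5 + t^4 + 1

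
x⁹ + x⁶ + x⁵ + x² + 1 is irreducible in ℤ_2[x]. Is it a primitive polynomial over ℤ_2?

Write f(x) = x⁹ + x⁶ + x⁵ + x² + 1.
|GF(2^9)^×| = 2^9 − 1 = 511. Prime factorization: 511 = 7·73.
f is primitive ⇔ x has order 511 in GF(2)[x]/(f), i.e. x^(511/q) ≠ 1 for each prime q | 511.
x^(73) mod f = 1
x^(7) mod f = x⁷.
Since x^(73) = 1, the order of x divides 73 < 511; not primitive.

No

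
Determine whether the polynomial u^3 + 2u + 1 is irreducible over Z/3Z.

Yes

Write f(u) = u^3 + 2u + 1.
Check for roots in Z/3Z: f(0) = 1; f(1) = 1; f(2) = 1.
No roots. A degree-3 polynomial over a field with no linear factor is irreducible.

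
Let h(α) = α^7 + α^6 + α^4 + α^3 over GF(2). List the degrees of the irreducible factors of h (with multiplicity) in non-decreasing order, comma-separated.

Roots in GF(2): h(0) = 0 → root; h(1) = 0 → root.
Linear factors from roots: (α), (α + 1).
Complete factorization: h(α) = (α + 1)^2·(α)^3·(α^2 + α + 1).
Factor degrees with multiplicity: 1 + 1 + 1 + 1 + 1 + 2 = 7.

1, 1, 1, 1, 1, 2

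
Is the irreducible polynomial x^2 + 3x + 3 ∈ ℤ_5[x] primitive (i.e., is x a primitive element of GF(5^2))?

Write f(x) = x^2 + 3x + 3.
|GF(5^2)^×| = 5^2 − 1 = 24. Prime factorization: 24 = 2^3·3.
f is primitive ⇔ x has order 24 in GF(5)[x]/(f), i.e. x^(24/q) ≠ 1 for each prime q | 24.
x^(12) mod f = 4.
x^(8) mod f = x + 1.
None equal 1, so x has full order 24; f is primitive.

Yes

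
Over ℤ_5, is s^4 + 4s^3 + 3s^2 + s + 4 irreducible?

Yes

Write m(s) = s^4 + 4s^3 + 3s^2 + s + 4.
Check for roots in ℤ_5: m(0) = 4; m(1) = 3; m(2) = 1; m(3) = 3; m(4) = 3.
No roots, so no linear factors.
Degree-2 irreducible divisors: test the 10 monic irreducibles of degree 2 over GF(5).
None of them divide m (all give nonzero remainder).
No irreducible factor of degree ≤ 2 exists, so m is irreducible over GF(5).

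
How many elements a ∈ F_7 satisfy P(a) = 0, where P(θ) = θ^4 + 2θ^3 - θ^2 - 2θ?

4

Evaluate at each of the 7 elements of F_7:
P(0) = 0 → root; P(1) = 0 → root; P(2) = 3; P(3) = 1; P(4) = 3; P(5) = 0 → root; P(6) = 0 → root.
Roots: {0, 1, 5, 6}.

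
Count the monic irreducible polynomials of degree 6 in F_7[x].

x^(7^6) − x is the product of all monic irreducibles of degree dividing 6; Möbius inversion gives N = (1/6) Σ μ(6/d)·7^d.
Divisors of 6: 1, 2, 3, 6; μ(6/d) for each: 1, -1, -1, 1.
Σ = 7^1 − 7^2 − 7^3 + 7^6 = 117264.
N = 117264/6 = 19544.

19544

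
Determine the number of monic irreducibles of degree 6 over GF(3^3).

64566684

The number of monic irreducibles of degree 6 over GF(27) is (1/6)·Σ_{d∣6} μ(6/d) 27^d.
Divisors of 6: 1, 2, 3, 6; μ(6/d) for each: 1, -1, -1, 1.
Σ = 27^1 − 27^2 − 27^3 + 27^6 = 387400104.
N = 387400104/6 = 64566684.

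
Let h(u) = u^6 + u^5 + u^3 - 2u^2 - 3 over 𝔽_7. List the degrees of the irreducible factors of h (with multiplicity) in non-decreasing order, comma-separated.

6

Complete factorization: h(u) = (u^6 + u^5 + u^3 - 2u^2 - 3).
Factor degrees with multiplicity: 6 = 6.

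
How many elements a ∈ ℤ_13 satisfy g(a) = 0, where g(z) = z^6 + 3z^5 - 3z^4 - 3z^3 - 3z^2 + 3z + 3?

Evaluate at each of the 13 elements of ℤ_13:
g(0) = 3; g(1) = 1; g(2) = 7; g(3) = 1; g(4) = 0 → root; g(5) = 8; g(6) = 10; g(7) = 10; g(8) = 9; g(9) = 1; g(10) = 0 → root; g(11) = 7; g(12) = 8.
Roots: {4, 10}.

2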